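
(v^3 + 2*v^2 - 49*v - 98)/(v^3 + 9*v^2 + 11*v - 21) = (v^2 - 5*v - 14)/(v^2 + 2*v - 3)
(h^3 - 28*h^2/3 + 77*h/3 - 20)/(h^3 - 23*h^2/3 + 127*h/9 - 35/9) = 3*(3*h^2 - 13*h + 12)/(9*h^2 - 24*h + 7)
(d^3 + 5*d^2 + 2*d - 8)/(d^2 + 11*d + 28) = (d^2 + d - 2)/(d + 7)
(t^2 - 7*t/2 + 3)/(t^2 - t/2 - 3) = (2*t - 3)/(2*t + 3)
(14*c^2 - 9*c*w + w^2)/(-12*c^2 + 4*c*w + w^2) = (-7*c + w)/(6*c + w)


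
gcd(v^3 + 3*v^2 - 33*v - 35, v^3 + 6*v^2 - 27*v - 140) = v^2 + 2*v - 35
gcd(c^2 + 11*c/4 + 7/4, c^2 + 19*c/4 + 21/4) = c + 7/4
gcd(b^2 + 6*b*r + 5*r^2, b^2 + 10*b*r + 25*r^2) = b + 5*r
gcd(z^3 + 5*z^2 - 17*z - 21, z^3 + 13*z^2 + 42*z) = z + 7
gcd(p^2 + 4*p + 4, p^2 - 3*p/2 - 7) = p + 2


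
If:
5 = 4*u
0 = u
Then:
No Solution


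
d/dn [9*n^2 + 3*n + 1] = 18*n + 3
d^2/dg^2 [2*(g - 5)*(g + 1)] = 4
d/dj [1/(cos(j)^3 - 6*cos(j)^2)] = 3*(cos(j) - 4)*sin(j)/((cos(j) - 6)^2*cos(j)^3)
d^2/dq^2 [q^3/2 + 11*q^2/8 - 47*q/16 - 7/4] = 3*q + 11/4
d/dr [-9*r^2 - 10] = -18*r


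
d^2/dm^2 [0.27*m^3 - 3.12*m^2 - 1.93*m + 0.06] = 1.62*m - 6.24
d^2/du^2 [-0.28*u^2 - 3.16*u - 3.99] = -0.560000000000000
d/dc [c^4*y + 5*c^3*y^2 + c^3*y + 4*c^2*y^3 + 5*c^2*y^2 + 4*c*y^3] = y*(4*c^3 + 15*c^2*y + 3*c^2 + 8*c*y^2 + 10*c*y + 4*y^2)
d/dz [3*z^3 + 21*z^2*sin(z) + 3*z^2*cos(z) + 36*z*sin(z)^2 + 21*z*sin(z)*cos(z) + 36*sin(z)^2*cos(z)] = -3*z^2*sin(z) + 21*z^2*cos(z) + 9*z^2 + 42*z*sin(z) + 36*z*sin(2*z) + 6*z*cos(z) + 21*z*cos(2*z) - 9*sin(z) + 21*sin(2*z)/2 + 27*sin(3*z) - 18*cos(2*z) + 18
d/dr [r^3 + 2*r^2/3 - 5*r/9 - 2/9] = 3*r^2 + 4*r/3 - 5/9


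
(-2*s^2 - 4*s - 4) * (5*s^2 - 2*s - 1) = -10*s^4 - 16*s^3 - 10*s^2 + 12*s + 4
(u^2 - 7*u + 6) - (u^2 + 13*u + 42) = -20*u - 36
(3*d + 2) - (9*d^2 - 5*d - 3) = -9*d^2 + 8*d + 5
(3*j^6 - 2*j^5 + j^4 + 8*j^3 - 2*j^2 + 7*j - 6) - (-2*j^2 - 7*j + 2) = 3*j^6 - 2*j^5 + j^4 + 8*j^3 + 14*j - 8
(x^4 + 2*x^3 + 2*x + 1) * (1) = x^4 + 2*x^3 + 2*x + 1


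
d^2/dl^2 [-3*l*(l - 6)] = -6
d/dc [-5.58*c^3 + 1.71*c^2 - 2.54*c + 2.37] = -16.74*c^2 + 3.42*c - 2.54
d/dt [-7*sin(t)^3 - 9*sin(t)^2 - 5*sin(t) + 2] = (-18*sin(t) + 21*cos(t)^2 - 26)*cos(t)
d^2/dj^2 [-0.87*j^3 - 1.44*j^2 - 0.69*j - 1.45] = -5.22*j - 2.88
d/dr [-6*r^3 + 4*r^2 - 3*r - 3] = -18*r^2 + 8*r - 3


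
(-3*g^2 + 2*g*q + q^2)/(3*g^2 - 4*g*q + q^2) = (3*g + q)/(-3*g + q)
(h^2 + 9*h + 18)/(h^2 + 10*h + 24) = (h + 3)/(h + 4)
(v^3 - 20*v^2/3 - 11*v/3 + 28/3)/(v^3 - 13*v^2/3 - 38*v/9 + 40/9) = 3*(v^2 - 8*v + 7)/(3*v^2 - 17*v + 10)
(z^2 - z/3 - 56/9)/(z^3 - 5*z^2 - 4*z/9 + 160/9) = (3*z + 7)/(3*z^2 - 7*z - 20)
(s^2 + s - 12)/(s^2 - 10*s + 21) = (s + 4)/(s - 7)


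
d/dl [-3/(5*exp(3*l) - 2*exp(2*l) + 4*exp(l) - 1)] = (45*exp(2*l) - 12*exp(l) + 12)*exp(l)/(5*exp(3*l) - 2*exp(2*l) + 4*exp(l) - 1)^2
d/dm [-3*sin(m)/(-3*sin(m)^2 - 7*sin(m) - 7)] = 3*(7 - 3*sin(m)^2)*cos(m)/(3*sin(m)^2 + 7*sin(m) + 7)^2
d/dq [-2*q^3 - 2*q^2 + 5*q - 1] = -6*q^2 - 4*q + 5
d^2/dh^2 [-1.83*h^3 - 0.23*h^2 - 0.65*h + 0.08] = -10.98*h - 0.46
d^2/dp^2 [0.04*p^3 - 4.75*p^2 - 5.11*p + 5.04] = 0.24*p - 9.5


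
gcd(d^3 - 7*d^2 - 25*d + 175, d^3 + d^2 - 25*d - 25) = d^2 - 25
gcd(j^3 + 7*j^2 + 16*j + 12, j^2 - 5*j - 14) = j + 2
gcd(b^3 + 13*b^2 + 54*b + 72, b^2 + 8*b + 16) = b + 4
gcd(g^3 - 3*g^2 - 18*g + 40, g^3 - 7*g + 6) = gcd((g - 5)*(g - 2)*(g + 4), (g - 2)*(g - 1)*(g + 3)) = g - 2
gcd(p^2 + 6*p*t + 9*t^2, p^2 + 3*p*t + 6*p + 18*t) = p + 3*t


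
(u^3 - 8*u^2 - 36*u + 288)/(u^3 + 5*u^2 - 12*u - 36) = (u^2 - 14*u + 48)/(u^2 - u - 6)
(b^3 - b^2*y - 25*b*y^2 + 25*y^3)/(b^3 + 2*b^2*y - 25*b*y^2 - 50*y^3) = (b - y)/(b + 2*y)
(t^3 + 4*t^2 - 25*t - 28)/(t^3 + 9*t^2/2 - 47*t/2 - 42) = 2*(t + 1)/(2*t + 3)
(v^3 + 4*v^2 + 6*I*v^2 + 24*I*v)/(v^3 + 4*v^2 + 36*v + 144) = v/(v - 6*I)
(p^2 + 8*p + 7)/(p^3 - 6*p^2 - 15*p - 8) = (p + 7)/(p^2 - 7*p - 8)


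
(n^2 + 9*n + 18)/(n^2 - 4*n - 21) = (n + 6)/(n - 7)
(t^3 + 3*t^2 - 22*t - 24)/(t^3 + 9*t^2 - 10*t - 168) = (t + 1)/(t + 7)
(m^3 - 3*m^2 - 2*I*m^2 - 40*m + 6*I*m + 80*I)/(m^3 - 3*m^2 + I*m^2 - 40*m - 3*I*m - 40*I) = (m - 2*I)/(m + I)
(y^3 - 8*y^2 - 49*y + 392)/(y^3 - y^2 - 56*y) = (y - 7)/y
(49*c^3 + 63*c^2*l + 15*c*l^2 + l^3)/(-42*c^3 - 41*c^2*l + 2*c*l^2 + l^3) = (-7*c - l)/(6*c - l)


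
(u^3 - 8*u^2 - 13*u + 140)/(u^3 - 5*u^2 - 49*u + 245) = (u + 4)/(u + 7)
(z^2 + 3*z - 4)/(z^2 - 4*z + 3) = (z + 4)/(z - 3)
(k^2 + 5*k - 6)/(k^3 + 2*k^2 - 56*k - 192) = (k - 1)/(k^2 - 4*k - 32)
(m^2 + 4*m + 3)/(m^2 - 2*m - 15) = (m + 1)/(m - 5)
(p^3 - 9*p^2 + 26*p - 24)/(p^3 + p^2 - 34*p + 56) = (p - 3)/(p + 7)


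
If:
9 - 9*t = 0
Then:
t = 1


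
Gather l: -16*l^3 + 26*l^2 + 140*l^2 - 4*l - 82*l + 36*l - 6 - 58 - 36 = -16*l^3 + 166*l^2 - 50*l - 100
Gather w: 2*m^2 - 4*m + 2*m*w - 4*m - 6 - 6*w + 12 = 2*m^2 - 8*m + w*(2*m - 6) + 6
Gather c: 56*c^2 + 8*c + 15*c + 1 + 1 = 56*c^2 + 23*c + 2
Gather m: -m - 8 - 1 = -m - 9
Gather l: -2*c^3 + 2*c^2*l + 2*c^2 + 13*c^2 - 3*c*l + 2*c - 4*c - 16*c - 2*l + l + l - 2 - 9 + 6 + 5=-2*c^3 + 15*c^2 - 18*c + l*(2*c^2 - 3*c)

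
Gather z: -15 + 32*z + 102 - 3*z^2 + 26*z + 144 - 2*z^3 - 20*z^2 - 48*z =-2*z^3 - 23*z^2 + 10*z + 231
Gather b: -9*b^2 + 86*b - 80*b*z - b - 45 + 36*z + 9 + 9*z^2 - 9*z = -9*b^2 + b*(85 - 80*z) + 9*z^2 + 27*z - 36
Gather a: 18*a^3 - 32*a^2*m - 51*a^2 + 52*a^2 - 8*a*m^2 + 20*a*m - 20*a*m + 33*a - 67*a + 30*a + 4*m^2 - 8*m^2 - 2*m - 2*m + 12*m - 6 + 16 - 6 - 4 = 18*a^3 + a^2*(1 - 32*m) + a*(-8*m^2 - 4) - 4*m^2 + 8*m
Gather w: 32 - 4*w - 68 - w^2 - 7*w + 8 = -w^2 - 11*w - 28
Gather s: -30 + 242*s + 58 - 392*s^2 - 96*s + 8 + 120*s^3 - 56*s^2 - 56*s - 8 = 120*s^3 - 448*s^2 + 90*s + 28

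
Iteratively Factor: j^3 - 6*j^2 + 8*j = (j - 2)*(j^2 - 4*j) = (j - 4)*(j - 2)*(j)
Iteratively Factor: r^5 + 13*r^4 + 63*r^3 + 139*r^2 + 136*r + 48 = (r + 1)*(r^4 + 12*r^3 + 51*r^2 + 88*r + 48) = (r + 1)*(r + 4)*(r^3 + 8*r^2 + 19*r + 12) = (r + 1)*(r + 4)^2*(r^2 + 4*r + 3) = (r + 1)^2*(r + 4)^2*(r + 3)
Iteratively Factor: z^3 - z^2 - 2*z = (z + 1)*(z^2 - 2*z) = z*(z + 1)*(z - 2)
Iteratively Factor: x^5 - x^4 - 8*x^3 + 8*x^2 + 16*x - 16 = (x - 2)*(x^4 + x^3 - 6*x^2 - 4*x + 8) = (x - 2)*(x - 1)*(x^3 + 2*x^2 - 4*x - 8) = (x - 2)^2*(x - 1)*(x^2 + 4*x + 4) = (x - 2)^2*(x - 1)*(x + 2)*(x + 2)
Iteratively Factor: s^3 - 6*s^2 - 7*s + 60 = (s - 4)*(s^2 - 2*s - 15) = (s - 5)*(s - 4)*(s + 3)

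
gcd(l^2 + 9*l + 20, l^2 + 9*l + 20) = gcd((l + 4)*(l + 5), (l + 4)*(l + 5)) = l^2 + 9*l + 20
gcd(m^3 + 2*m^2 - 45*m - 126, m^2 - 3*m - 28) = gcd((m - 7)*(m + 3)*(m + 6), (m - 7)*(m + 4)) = m - 7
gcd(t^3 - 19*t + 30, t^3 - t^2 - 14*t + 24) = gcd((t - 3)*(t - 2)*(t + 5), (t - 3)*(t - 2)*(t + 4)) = t^2 - 5*t + 6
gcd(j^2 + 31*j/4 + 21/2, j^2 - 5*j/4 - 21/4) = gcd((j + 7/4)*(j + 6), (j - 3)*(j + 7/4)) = j + 7/4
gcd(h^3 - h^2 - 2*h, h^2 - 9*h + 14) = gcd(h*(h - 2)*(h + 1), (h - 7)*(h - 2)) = h - 2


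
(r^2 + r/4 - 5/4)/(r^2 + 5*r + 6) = (4*r^2 + r - 5)/(4*(r^2 + 5*r + 6))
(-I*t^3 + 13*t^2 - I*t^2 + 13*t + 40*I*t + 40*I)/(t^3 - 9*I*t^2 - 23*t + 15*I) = (-I*t^3 + t^2*(13 - I) + t*(13 + 40*I) + 40*I)/(t^3 - 9*I*t^2 - 23*t + 15*I)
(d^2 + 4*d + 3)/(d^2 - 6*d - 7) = (d + 3)/(d - 7)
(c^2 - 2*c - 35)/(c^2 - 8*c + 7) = (c + 5)/(c - 1)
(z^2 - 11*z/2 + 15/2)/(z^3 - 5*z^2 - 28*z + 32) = (2*z^2 - 11*z + 15)/(2*(z^3 - 5*z^2 - 28*z + 32))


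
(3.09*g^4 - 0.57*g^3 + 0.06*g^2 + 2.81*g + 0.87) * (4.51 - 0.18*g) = -0.5562*g^5 + 14.0385*g^4 - 2.5815*g^3 - 0.2352*g^2 + 12.5165*g + 3.9237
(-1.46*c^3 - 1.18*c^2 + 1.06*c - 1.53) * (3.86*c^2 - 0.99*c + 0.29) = -5.6356*c^5 - 3.1094*c^4 + 4.8364*c^3 - 7.2974*c^2 + 1.8221*c - 0.4437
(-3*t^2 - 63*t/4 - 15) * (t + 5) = -3*t^3 - 123*t^2/4 - 375*t/4 - 75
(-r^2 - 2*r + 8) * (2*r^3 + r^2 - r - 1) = -2*r^5 - 5*r^4 + 15*r^3 + 11*r^2 - 6*r - 8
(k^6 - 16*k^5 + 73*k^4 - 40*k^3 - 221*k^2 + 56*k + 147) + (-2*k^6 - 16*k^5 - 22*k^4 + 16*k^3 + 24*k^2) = -k^6 - 32*k^5 + 51*k^4 - 24*k^3 - 197*k^2 + 56*k + 147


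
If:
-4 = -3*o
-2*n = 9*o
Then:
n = -6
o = 4/3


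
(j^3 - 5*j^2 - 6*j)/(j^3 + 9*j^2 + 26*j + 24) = j*(j^2 - 5*j - 6)/(j^3 + 9*j^2 + 26*j + 24)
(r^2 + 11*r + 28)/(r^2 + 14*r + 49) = (r + 4)/(r + 7)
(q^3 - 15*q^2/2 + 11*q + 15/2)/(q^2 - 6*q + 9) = (2*q^2 - 9*q - 5)/(2*(q - 3))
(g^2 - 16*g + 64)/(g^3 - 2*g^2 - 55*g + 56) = (g - 8)/(g^2 + 6*g - 7)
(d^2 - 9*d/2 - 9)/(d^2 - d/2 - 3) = (d - 6)/(d - 2)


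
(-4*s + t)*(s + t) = -4*s^2 - 3*s*t + t^2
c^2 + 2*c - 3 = (c - 1)*(c + 3)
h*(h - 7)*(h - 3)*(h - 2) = h^4 - 12*h^3 + 41*h^2 - 42*h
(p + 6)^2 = p^2 + 12*p + 36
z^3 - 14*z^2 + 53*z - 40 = (z - 8)*(z - 5)*(z - 1)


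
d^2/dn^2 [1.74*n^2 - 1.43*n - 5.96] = 3.48000000000000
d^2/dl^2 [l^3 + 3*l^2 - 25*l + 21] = 6*l + 6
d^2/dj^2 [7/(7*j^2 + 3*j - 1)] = 14*(-49*j^2 - 21*j + (14*j + 3)^2 + 7)/(7*j^2 + 3*j - 1)^3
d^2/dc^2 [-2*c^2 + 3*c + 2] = -4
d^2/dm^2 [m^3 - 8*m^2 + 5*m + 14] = 6*m - 16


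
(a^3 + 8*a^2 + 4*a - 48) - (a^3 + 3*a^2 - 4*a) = 5*a^2 + 8*a - 48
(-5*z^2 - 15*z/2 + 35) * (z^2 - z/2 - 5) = -5*z^4 - 5*z^3 + 255*z^2/4 + 20*z - 175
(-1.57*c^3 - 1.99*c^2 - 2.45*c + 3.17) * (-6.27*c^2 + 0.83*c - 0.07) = 9.8439*c^5 + 11.1742*c^4 + 13.8197*c^3 - 21.7701*c^2 + 2.8026*c - 0.2219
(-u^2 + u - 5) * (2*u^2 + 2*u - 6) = -2*u^4 - 2*u^2 - 16*u + 30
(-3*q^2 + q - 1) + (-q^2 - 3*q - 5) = -4*q^2 - 2*q - 6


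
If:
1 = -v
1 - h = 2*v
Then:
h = 3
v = -1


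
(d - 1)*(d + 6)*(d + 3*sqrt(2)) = d^3 + 3*sqrt(2)*d^2 + 5*d^2 - 6*d + 15*sqrt(2)*d - 18*sqrt(2)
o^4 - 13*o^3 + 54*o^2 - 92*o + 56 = (o - 7)*(o - 2)^3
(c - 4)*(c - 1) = c^2 - 5*c + 4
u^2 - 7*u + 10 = (u - 5)*(u - 2)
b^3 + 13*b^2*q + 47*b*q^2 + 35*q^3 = (b + q)*(b + 5*q)*(b + 7*q)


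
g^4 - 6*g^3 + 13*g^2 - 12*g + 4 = (g - 2)^2*(g - 1)^2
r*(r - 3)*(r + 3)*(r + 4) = r^4 + 4*r^3 - 9*r^2 - 36*r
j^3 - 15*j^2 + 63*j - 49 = (j - 7)^2*(j - 1)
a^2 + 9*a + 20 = (a + 4)*(a + 5)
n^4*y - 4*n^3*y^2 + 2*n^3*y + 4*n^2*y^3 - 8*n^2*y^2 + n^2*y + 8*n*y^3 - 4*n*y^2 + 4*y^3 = (n + 1)*(n - 2*y)^2*(n*y + y)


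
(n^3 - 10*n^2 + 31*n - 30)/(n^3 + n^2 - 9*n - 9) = (n^2 - 7*n + 10)/(n^2 + 4*n + 3)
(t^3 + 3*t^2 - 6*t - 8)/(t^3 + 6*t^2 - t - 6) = (t^2 + 2*t - 8)/(t^2 + 5*t - 6)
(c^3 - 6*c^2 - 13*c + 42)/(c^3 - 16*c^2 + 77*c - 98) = (c + 3)/(c - 7)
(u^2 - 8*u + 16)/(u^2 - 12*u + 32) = (u - 4)/(u - 8)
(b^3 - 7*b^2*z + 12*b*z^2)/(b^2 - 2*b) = (b^2 - 7*b*z + 12*z^2)/(b - 2)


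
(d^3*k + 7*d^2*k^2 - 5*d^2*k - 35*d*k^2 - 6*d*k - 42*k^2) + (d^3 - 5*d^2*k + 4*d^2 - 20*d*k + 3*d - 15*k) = d^3*k + d^3 + 7*d^2*k^2 - 10*d^2*k + 4*d^2 - 35*d*k^2 - 26*d*k + 3*d - 42*k^2 - 15*k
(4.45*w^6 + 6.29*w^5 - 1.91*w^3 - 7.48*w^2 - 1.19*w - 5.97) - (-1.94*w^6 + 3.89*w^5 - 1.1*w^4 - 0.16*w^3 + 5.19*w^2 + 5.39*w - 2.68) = 6.39*w^6 + 2.4*w^5 + 1.1*w^4 - 1.75*w^3 - 12.67*w^2 - 6.58*w - 3.29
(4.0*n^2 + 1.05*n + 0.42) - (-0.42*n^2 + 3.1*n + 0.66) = 4.42*n^2 - 2.05*n - 0.24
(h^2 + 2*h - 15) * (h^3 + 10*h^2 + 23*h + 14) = h^5 + 12*h^4 + 28*h^3 - 90*h^2 - 317*h - 210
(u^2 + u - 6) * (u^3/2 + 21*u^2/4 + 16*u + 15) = u^5/2 + 23*u^4/4 + 73*u^3/4 - u^2/2 - 81*u - 90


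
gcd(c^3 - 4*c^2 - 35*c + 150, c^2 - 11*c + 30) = c - 5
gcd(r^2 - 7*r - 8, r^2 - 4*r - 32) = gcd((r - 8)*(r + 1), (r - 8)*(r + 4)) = r - 8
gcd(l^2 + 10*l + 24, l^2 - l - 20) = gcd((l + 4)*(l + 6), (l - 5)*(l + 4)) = l + 4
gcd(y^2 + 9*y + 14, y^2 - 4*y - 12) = y + 2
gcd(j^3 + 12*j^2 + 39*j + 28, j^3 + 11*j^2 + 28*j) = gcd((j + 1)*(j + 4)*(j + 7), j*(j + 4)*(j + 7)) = j^2 + 11*j + 28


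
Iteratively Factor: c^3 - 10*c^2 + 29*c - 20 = (c - 4)*(c^2 - 6*c + 5) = (c - 4)*(c - 1)*(c - 5)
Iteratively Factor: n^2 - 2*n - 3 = (n + 1)*(n - 3)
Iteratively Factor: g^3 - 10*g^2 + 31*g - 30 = (g - 2)*(g^2 - 8*g + 15) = (g - 3)*(g - 2)*(g - 5)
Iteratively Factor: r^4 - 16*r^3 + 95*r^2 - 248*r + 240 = (r - 4)*(r^3 - 12*r^2 + 47*r - 60) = (r - 5)*(r - 4)*(r^2 - 7*r + 12) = (r - 5)*(r - 4)^2*(r - 3)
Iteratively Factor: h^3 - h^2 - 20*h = (h)*(h^2 - h - 20) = h*(h - 5)*(h + 4)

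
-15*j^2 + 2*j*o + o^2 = (-3*j + o)*(5*j + o)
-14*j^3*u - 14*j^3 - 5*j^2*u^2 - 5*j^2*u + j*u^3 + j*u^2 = (-7*j + u)*(2*j + u)*(j*u + j)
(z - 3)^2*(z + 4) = z^3 - 2*z^2 - 15*z + 36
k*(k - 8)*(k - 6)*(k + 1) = k^4 - 13*k^3 + 34*k^2 + 48*k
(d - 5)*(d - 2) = d^2 - 7*d + 10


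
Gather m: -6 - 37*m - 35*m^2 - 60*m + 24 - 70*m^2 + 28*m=-105*m^2 - 69*m + 18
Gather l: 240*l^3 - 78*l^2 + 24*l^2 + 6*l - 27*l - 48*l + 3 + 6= 240*l^3 - 54*l^2 - 69*l + 9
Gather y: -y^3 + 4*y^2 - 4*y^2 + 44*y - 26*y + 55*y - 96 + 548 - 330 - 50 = -y^3 + 73*y + 72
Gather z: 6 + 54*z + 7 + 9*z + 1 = 63*z + 14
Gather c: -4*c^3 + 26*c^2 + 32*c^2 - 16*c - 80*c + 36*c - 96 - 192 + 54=-4*c^3 + 58*c^2 - 60*c - 234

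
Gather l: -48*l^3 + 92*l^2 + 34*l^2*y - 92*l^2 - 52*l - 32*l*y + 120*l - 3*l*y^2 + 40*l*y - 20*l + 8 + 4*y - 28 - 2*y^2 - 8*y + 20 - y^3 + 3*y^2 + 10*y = -48*l^3 + 34*l^2*y + l*(-3*y^2 + 8*y + 48) - y^3 + y^2 + 6*y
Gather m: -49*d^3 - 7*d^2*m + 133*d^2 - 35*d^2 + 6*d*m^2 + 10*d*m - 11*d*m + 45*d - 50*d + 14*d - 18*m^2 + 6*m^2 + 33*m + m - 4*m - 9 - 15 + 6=-49*d^3 + 98*d^2 + 9*d + m^2*(6*d - 12) + m*(-7*d^2 - d + 30) - 18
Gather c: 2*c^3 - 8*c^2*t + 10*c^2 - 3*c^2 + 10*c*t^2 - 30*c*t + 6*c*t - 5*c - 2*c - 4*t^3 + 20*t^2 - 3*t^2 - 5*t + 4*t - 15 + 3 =2*c^3 + c^2*(7 - 8*t) + c*(10*t^2 - 24*t - 7) - 4*t^3 + 17*t^2 - t - 12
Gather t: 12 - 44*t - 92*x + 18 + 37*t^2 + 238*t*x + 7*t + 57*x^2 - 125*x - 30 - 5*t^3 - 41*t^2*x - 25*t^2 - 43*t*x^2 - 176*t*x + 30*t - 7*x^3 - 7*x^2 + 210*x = -5*t^3 + t^2*(12 - 41*x) + t*(-43*x^2 + 62*x - 7) - 7*x^3 + 50*x^2 - 7*x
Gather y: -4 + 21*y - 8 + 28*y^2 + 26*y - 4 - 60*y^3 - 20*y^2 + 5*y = -60*y^3 + 8*y^2 + 52*y - 16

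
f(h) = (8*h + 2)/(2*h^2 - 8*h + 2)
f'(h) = (8 - 4*h)*(8*h + 2)/(2*h^2 - 8*h + 2)^2 + 8/(2*h^2 - 8*h + 2) = 2*(-2*h^2 - h + 4)/(h^4 - 8*h^3 + 18*h^2 - 8*h + 1)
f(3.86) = 35.77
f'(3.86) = -280.82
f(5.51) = 2.47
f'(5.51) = -1.43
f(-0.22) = 0.06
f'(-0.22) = 2.22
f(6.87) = 1.37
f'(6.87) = -0.45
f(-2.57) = -0.52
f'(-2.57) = -0.04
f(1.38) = -2.49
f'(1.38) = -0.35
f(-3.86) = -0.46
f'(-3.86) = -0.04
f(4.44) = 6.35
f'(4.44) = -9.14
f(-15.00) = -0.21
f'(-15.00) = -0.01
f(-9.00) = -0.30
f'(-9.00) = -0.02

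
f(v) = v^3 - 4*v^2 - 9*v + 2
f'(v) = 3*v^2 - 8*v - 9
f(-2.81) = -26.48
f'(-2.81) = 37.17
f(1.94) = -23.21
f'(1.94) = -13.23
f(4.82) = -22.33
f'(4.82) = 22.14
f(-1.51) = 3.03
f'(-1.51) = 9.92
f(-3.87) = -81.04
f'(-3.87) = 66.89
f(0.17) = 0.36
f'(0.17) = -10.27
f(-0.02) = 2.18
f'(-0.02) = -8.84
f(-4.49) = -128.75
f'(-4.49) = 87.40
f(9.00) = 326.00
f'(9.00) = 162.00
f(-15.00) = -4138.00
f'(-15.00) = 786.00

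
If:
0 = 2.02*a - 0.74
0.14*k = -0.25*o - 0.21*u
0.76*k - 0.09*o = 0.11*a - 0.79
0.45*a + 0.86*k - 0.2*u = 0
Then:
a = 0.37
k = -0.72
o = 2.29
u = -2.25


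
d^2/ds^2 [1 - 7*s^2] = -14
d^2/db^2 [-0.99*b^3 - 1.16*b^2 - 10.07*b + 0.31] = -5.94*b - 2.32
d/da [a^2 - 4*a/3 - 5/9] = 2*a - 4/3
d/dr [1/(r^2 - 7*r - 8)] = (7 - 2*r)/(-r^2 + 7*r + 8)^2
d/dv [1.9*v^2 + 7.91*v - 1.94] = 3.8*v + 7.91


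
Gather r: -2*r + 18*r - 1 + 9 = 16*r + 8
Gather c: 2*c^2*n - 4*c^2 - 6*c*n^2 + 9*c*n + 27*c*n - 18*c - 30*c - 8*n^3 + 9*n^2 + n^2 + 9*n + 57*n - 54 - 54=c^2*(2*n - 4) + c*(-6*n^2 + 36*n - 48) - 8*n^3 + 10*n^2 + 66*n - 108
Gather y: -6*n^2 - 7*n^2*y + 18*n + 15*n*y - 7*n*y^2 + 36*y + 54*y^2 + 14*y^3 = -6*n^2 + 18*n + 14*y^3 + y^2*(54 - 7*n) + y*(-7*n^2 + 15*n + 36)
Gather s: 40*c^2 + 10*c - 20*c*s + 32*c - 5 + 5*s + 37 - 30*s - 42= 40*c^2 + 42*c + s*(-20*c - 25) - 10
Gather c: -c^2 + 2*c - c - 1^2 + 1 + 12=-c^2 + c + 12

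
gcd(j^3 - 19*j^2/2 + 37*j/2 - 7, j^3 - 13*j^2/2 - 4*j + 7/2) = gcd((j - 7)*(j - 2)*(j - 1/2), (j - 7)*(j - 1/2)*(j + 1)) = j^2 - 15*j/2 + 7/2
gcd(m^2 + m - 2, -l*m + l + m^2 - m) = m - 1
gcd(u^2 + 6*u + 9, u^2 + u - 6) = u + 3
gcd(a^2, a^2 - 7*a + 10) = 1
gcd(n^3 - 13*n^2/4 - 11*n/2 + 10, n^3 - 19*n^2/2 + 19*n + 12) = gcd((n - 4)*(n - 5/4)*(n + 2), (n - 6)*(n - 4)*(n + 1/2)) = n - 4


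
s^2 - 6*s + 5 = (s - 5)*(s - 1)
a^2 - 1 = (a - 1)*(a + 1)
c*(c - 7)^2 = c^3 - 14*c^2 + 49*c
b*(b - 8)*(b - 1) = b^3 - 9*b^2 + 8*b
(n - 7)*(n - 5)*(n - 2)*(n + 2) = n^4 - 12*n^3 + 31*n^2 + 48*n - 140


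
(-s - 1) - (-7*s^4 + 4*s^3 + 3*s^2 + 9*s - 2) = 7*s^4 - 4*s^3 - 3*s^2 - 10*s + 1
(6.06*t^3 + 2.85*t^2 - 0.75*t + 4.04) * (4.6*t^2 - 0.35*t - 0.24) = 27.876*t^5 + 10.989*t^4 - 5.9019*t^3 + 18.1625*t^2 - 1.234*t - 0.9696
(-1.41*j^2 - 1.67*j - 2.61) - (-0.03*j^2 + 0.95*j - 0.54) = -1.38*j^2 - 2.62*j - 2.07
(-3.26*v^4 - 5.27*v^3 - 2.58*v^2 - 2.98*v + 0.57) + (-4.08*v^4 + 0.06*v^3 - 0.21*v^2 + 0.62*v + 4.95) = -7.34*v^4 - 5.21*v^3 - 2.79*v^2 - 2.36*v + 5.52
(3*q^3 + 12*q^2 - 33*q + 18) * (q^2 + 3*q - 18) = 3*q^5 + 21*q^4 - 51*q^3 - 297*q^2 + 648*q - 324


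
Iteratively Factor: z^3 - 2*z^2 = (z - 2)*(z^2) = z*(z - 2)*(z)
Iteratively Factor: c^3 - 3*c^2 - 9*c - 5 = (c - 5)*(c^2 + 2*c + 1) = (c - 5)*(c + 1)*(c + 1)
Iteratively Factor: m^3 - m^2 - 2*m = (m - 2)*(m^2 + m) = m*(m - 2)*(m + 1)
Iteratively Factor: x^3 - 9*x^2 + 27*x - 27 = (x - 3)*(x^2 - 6*x + 9) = (x - 3)^2*(x - 3)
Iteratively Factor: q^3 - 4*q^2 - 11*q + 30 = (q + 3)*(q^2 - 7*q + 10) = (q - 2)*(q + 3)*(q - 5)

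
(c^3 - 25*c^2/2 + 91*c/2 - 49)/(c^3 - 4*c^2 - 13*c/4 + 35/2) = 2*(c^2 - 9*c + 14)/(2*c^2 - c - 10)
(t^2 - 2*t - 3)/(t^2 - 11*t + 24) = (t + 1)/(t - 8)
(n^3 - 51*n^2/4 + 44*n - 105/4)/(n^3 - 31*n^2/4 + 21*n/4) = (n - 5)/n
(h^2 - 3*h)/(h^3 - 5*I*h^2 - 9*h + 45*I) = h/(h^2 + h*(3 - 5*I) - 15*I)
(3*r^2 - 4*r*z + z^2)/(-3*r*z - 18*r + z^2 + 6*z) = (-r + z)/(z + 6)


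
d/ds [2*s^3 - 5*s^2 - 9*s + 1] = 6*s^2 - 10*s - 9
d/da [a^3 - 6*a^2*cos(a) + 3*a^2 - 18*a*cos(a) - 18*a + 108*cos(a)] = 6*a^2*sin(a) + 3*a^2 + 18*a*sin(a) - 12*a*cos(a) + 6*a - 108*sin(a) - 18*cos(a) - 18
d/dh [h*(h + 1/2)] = 2*h + 1/2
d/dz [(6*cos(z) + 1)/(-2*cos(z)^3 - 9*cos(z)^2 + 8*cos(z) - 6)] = 8*(-12*cos(z)^3 - 30*cos(z)^2 - 9*cos(z) + 22)*sin(z)/(-18*sin(z)^2 - 13*cos(z) + cos(3*z) + 30)^2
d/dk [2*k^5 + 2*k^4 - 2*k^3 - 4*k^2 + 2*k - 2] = 10*k^4 + 8*k^3 - 6*k^2 - 8*k + 2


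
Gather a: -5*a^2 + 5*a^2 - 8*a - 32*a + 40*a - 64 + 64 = 0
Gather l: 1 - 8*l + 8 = 9 - 8*l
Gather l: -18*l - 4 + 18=14 - 18*l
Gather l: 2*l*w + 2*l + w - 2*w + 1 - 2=l*(2*w + 2) - w - 1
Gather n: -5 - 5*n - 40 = -5*n - 45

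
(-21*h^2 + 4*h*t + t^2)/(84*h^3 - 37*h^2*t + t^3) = 1/(-4*h + t)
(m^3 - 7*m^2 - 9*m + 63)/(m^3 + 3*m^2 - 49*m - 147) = (m - 3)/(m + 7)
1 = 1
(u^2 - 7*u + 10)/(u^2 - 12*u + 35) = (u - 2)/(u - 7)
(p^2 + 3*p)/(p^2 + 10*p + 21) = p/(p + 7)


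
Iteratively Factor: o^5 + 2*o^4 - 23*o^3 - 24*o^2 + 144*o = (o + 4)*(o^4 - 2*o^3 - 15*o^2 + 36*o) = (o - 3)*(o + 4)*(o^3 + o^2 - 12*o) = (o - 3)^2*(o + 4)*(o^2 + 4*o) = o*(o - 3)^2*(o + 4)*(o + 4)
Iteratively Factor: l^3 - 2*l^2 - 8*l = (l)*(l^2 - 2*l - 8) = l*(l - 4)*(l + 2)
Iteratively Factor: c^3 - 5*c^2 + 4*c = (c)*(c^2 - 5*c + 4) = c*(c - 4)*(c - 1)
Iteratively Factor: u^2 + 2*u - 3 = (u + 3)*(u - 1)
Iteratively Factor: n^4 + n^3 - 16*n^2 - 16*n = (n + 4)*(n^3 - 3*n^2 - 4*n) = (n - 4)*(n + 4)*(n^2 + n) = (n - 4)*(n + 1)*(n + 4)*(n)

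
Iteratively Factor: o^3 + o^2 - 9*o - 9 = (o + 1)*(o^2 - 9) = (o + 1)*(o + 3)*(o - 3)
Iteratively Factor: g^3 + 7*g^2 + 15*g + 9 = (g + 1)*(g^2 + 6*g + 9) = (g + 1)*(g + 3)*(g + 3)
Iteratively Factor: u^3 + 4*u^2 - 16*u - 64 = (u + 4)*(u^2 - 16) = (u + 4)^2*(u - 4)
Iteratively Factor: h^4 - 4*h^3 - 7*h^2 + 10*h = (h + 2)*(h^3 - 6*h^2 + 5*h) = (h - 1)*(h + 2)*(h^2 - 5*h) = (h - 5)*(h - 1)*(h + 2)*(h)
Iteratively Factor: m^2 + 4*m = (m + 4)*(m)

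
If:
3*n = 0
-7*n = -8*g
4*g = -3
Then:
No Solution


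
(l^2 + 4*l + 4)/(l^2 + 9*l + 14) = (l + 2)/(l + 7)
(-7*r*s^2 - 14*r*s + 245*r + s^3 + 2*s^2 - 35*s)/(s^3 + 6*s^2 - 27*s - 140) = (-7*r + s)/(s + 4)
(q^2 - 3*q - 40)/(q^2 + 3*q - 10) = (q - 8)/(q - 2)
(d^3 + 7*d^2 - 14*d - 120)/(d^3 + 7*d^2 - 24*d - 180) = (d^2 + d - 20)/(d^2 + d - 30)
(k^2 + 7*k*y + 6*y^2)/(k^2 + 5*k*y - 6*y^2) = (-k - y)/(-k + y)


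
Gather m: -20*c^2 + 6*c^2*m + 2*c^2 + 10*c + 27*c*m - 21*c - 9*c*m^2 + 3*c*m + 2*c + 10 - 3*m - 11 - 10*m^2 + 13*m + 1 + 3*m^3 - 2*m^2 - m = -18*c^2 - 9*c + 3*m^3 + m^2*(-9*c - 12) + m*(6*c^2 + 30*c + 9)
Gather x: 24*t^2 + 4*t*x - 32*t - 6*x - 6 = 24*t^2 - 32*t + x*(4*t - 6) - 6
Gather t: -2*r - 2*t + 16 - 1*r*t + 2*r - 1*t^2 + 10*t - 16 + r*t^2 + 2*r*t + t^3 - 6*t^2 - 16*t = t^3 + t^2*(r - 7) + t*(r - 8)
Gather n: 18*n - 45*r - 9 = 18*n - 45*r - 9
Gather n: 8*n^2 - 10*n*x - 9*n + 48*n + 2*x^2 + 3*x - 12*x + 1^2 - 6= 8*n^2 + n*(39 - 10*x) + 2*x^2 - 9*x - 5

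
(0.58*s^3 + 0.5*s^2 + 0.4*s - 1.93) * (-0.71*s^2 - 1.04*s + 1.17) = -0.4118*s^5 - 0.9582*s^4 - 0.1254*s^3 + 1.5393*s^2 + 2.4752*s - 2.2581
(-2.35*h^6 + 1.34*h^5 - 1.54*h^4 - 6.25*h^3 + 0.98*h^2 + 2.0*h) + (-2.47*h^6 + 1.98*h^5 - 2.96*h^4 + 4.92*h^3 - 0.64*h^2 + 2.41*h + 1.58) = -4.82*h^6 + 3.32*h^5 - 4.5*h^4 - 1.33*h^3 + 0.34*h^2 + 4.41*h + 1.58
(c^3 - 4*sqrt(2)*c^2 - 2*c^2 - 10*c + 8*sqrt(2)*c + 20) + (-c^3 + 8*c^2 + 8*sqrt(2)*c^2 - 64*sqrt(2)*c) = 4*sqrt(2)*c^2 + 6*c^2 - 56*sqrt(2)*c - 10*c + 20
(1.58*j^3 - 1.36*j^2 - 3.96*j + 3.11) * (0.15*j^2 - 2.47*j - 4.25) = 0.237*j^5 - 4.1066*j^4 - 3.9498*j^3 + 16.0277*j^2 + 9.1483*j - 13.2175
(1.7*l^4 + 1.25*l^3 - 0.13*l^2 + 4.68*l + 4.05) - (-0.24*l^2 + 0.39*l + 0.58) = 1.7*l^4 + 1.25*l^3 + 0.11*l^2 + 4.29*l + 3.47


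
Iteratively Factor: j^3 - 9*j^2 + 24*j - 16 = (j - 1)*(j^2 - 8*j + 16) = (j - 4)*(j - 1)*(j - 4)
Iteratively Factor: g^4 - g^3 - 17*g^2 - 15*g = (g + 1)*(g^3 - 2*g^2 - 15*g) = (g + 1)*(g + 3)*(g^2 - 5*g) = g*(g + 1)*(g + 3)*(g - 5)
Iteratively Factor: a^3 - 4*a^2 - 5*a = (a + 1)*(a^2 - 5*a) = a*(a + 1)*(a - 5)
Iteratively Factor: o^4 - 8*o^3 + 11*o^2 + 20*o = (o + 1)*(o^3 - 9*o^2 + 20*o) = (o - 4)*(o + 1)*(o^2 - 5*o) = (o - 5)*(o - 4)*(o + 1)*(o)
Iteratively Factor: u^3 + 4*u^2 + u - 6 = (u + 3)*(u^2 + u - 2) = (u + 2)*(u + 3)*(u - 1)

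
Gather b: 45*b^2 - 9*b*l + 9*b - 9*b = 45*b^2 - 9*b*l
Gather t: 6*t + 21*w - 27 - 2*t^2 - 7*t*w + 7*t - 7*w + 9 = -2*t^2 + t*(13 - 7*w) + 14*w - 18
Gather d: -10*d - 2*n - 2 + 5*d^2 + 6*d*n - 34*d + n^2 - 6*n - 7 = 5*d^2 + d*(6*n - 44) + n^2 - 8*n - 9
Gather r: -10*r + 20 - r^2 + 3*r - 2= -r^2 - 7*r + 18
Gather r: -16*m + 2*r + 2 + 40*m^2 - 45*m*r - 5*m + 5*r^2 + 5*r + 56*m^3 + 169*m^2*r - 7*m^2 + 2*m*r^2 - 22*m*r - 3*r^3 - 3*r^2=56*m^3 + 33*m^2 - 21*m - 3*r^3 + r^2*(2*m + 2) + r*(169*m^2 - 67*m + 7) + 2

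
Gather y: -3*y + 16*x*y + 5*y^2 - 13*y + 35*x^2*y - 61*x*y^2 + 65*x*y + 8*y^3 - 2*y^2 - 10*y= 8*y^3 + y^2*(3 - 61*x) + y*(35*x^2 + 81*x - 26)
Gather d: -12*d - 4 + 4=-12*d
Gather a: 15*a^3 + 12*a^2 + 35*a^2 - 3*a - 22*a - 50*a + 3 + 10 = 15*a^3 + 47*a^2 - 75*a + 13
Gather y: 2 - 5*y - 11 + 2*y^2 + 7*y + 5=2*y^2 + 2*y - 4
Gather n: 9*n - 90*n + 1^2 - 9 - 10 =-81*n - 18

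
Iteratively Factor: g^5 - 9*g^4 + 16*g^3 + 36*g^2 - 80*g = (g - 2)*(g^4 - 7*g^3 + 2*g^2 + 40*g) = (g - 4)*(g - 2)*(g^3 - 3*g^2 - 10*g) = (g - 5)*(g - 4)*(g - 2)*(g^2 + 2*g) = (g - 5)*(g - 4)*(g - 2)*(g + 2)*(g)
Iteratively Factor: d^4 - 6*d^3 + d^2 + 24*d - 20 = (d - 5)*(d^3 - d^2 - 4*d + 4) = (d - 5)*(d - 2)*(d^2 + d - 2) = (d - 5)*(d - 2)*(d - 1)*(d + 2)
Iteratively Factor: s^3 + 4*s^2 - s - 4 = (s + 1)*(s^2 + 3*s - 4) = (s - 1)*(s + 1)*(s + 4)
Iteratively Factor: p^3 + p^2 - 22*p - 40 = (p - 5)*(p^2 + 6*p + 8) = (p - 5)*(p + 2)*(p + 4)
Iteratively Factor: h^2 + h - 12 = (h - 3)*(h + 4)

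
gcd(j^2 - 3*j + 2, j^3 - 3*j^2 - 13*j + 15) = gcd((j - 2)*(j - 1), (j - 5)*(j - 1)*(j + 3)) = j - 1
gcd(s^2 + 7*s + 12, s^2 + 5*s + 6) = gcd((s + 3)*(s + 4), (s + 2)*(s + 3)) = s + 3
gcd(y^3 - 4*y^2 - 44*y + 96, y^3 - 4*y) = y - 2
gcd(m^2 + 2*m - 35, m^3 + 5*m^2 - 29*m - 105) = m^2 + 2*m - 35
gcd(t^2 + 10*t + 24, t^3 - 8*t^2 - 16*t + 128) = t + 4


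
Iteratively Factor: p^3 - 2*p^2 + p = (p)*(p^2 - 2*p + 1) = p*(p - 1)*(p - 1)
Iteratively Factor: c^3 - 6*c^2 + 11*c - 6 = (c - 1)*(c^2 - 5*c + 6) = (c - 3)*(c - 1)*(c - 2)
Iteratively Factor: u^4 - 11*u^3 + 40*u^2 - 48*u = (u - 3)*(u^3 - 8*u^2 + 16*u) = (u - 4)*(u - 3)*(u^2 - 4*u) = (u - 4)^2*(u - 3)*(u)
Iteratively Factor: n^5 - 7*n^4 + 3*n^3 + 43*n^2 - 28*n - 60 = (n - 3)*(n^4 - 4*n^3 - 9*n^2 + 16*n + 20) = (n - 3)*(n - 2)*(n^3 - 2*n^2 - 13*n - 10) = (n - 5)*(n - 3)*(n - 2)*(n^2 + 3*n + 2) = (n - 5)*(n - 3)*(n - 2)*(n + 2)*(n + 1)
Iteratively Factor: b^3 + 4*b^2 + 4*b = (b + 2)*(b^2 + 2*b) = b*(b + 2)*(b + 2)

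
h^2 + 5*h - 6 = (h - 1)*(h + 6)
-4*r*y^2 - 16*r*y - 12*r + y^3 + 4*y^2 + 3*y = (-4*r + y)*(y + 1)*(y + 3)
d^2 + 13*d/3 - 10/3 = (d - 2/3)*(d + 5)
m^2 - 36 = (m - 6)*(m + 6)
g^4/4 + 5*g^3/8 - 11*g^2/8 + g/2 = g*(g/4 + 1)*(g - 1)*(g - 1/2)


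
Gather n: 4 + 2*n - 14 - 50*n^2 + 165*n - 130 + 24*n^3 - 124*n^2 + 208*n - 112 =24*n^3 - 174*n^2 + 375*n - 252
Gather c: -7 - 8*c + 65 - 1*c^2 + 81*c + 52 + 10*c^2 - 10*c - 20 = 9*c^2 + 63*c + 90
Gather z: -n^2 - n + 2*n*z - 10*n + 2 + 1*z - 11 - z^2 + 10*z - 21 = -n^2 - 11*n - z^2 + z*(2*n + 11) - 30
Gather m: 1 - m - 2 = -m - 1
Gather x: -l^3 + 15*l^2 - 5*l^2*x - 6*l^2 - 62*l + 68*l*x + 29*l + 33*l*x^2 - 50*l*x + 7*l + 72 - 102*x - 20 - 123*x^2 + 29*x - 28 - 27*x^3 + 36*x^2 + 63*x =-l^3 + 9*l^2 - 26*l - 27*x^3 + x^2*(33*l - 87) + x*(-5*l^2 + 18*l - 10) + 24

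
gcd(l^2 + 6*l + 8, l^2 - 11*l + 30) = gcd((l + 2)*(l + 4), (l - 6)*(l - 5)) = 1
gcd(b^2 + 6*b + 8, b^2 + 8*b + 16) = b + 4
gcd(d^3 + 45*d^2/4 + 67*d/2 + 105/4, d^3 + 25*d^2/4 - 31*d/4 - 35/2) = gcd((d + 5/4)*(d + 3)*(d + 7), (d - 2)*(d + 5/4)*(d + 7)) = d^2 + 33*d/4 + 35/4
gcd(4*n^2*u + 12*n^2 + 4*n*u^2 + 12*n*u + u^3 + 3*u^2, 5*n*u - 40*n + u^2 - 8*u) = 1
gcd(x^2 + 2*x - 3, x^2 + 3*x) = x + 3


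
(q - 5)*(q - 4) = q^2 - 9*q + 20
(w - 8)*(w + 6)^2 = w^3 + 4*w^2 - 60*w - 288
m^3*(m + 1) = m^4 + m^3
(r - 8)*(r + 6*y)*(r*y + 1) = r^3*y + 6*r^2*y^2 - 8*r^2*y + r^2 - 48*r*y^2 + 6*r*y - 8*r - 48*y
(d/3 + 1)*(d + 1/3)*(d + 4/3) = d^3/3 + 14*d^2/9 + 49*d/27 + 4/9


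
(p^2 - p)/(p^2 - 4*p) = (p - 1)/(p - 4)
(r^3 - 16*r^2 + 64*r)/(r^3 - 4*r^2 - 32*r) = (r - 8)/(r + 4)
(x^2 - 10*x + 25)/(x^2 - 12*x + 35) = (x - 5)/(x - 7)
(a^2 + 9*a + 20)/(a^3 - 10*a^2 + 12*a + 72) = (a^2 + 9*a + 20)/(a^3 - 10*a^2 + 12*a + 72)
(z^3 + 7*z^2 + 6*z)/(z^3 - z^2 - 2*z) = (z + 6)/(z - 2)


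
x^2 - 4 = (x - 2)*(x + 2)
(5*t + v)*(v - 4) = 5*t*v - 20*t + v^2 - 4*v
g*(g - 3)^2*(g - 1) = g^4 - 7*g^3 + 15*g^2 - 9*g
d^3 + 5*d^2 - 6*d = d*(d - 1)*(d + 6)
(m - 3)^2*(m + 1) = m^3 - 5*m^2 + 3*m + 9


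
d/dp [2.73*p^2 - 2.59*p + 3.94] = 5.46*p - 2.59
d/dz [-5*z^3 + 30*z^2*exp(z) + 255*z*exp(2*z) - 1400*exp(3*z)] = 30*z^2*exp(z) - 15*z^2 + 510*z*exp(2*z) + 60*z*exp(z) - 4200*exp(3*z) + 255*exp(2*z)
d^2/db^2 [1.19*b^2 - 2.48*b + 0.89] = 2.38000000000000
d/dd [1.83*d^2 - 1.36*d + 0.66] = 3.66*d - 1.36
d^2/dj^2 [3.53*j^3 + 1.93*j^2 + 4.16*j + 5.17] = 21.18*j + 3.86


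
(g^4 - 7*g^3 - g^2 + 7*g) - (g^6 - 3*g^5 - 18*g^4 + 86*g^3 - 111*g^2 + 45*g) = -g^6 + 3*g^5 + 19*g^4 - 93*g^3 + 110*g^2 - 38*g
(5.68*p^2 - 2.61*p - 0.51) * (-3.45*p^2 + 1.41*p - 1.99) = -19.596*p^4 + 17.0133*p^3 - 13.2238*p^2 + 4.4748*p + 1.0149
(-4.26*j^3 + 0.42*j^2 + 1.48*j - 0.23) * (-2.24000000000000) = 9.5424*j^3 - 0.9408*j^2 - 3.3152*j + 0.5152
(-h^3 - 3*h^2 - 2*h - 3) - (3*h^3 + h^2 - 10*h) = -4*h^3 - 4*h^2 + 8*h - 3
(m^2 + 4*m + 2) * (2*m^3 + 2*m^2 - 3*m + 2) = 2*m^5 + 10*m^4 + 9*m^3 - 6*m^2 + 2*m + 4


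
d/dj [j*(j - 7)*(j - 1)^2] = 4*j^3 - 27*j^2 + 30*j - 7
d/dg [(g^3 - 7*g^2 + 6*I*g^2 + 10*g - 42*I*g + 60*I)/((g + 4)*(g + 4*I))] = (g^4 + g^3*(8 + 8*I) + g^2*(-62 + 86*I) + g*(-192 - 344*I) + 912 - 80*I)/(g^4 + g^3*(8 + 8*I) + 64*I*g^2 + g*(-128 + 128*I) - 256)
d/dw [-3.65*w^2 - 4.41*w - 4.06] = -7.3*w - 4.41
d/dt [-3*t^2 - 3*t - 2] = -6*t - 3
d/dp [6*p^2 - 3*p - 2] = 12*p - 3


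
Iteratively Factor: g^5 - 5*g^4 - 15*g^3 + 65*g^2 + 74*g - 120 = (g + 2)*(g^4 - 7*g^3 - g^2 + 67*g - 60) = (g - 1)*(g + 2)*(g^3 - 6*g^2 - 7*g + 60) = (g - 4)*(g - 1)*(g + 2)*(g^2 - 2*g - 15) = (g - 5)*(g - 4)*(g - 1)*(g + 2)*(g + 3)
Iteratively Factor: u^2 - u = (u)*(u - 1)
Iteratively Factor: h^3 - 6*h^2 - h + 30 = (h + 2)*(h^2 - 8*h + 15) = (h - 5)*(h + 2)*(h - 3)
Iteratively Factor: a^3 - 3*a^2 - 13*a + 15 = (a - 5)*(a^2 + 2*a - 3) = (a - 5)*(a + 3)*(a - 1)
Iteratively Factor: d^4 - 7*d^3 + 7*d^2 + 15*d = (d - 5)*(d^3 - 2*d^2 - 3*d) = (d - 5)*(d + 1)*(d^2 - 3*d) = d*(d - 5)*(d + 1)*(d - 3)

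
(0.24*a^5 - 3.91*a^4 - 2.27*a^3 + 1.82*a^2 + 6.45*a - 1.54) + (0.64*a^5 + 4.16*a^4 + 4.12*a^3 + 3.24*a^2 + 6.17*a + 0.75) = 0.88*a^5 + 0.25*a^4 + 1.85*a^3 + 5.06*a^2 + 12.62*a - 0.79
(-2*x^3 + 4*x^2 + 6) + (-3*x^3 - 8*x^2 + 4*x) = -5*x^3 - 4*x^2 + 4*x + 6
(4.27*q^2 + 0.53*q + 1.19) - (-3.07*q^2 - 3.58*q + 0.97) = 7.34*q^2 + 4.11*q + 0.22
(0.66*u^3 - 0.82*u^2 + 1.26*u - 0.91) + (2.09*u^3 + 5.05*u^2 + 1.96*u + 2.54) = 2.75*u^3 + 4.23*u^2 + 3.22*u + 1.63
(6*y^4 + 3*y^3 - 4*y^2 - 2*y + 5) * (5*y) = 30*y^5 + 15*y^4 - 20*y^3 - 10*y^2 + 25*y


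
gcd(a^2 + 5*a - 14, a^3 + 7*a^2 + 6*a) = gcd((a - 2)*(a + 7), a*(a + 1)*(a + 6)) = 1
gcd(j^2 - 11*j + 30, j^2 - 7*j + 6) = j - 6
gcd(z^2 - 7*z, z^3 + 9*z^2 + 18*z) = z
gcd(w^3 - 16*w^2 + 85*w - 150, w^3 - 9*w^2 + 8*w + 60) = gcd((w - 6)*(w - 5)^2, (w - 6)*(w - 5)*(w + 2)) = w^2 - 11*w + 30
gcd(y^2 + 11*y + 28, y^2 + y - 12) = y + 4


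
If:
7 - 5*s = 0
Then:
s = 7/5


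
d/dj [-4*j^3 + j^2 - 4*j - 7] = -12*j^2 + 2*j - 4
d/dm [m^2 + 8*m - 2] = 2*m + 8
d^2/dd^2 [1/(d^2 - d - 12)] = 2*(d^2 - d - (2*d - 1)^2 - 12)/(-d^2 + d + 12)^3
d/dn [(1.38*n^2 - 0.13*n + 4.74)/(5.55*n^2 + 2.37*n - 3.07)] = (3.9921*n^2 - 61.0872*n - 10.8347)/(30.8025*n^4 + 26.307*n^3 - 28.4601*n^2 - 14.5518*n + 9.4249)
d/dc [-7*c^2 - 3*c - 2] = -14*c - 3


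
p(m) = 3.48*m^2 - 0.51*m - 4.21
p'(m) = 6.96*m - 0.51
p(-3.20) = 33.06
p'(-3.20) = -22.78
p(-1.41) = 3.43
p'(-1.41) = -10.32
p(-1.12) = 0.73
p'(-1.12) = -8.31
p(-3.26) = 34.44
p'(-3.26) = -23.20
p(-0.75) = -1.87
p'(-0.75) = -5.73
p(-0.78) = -1.69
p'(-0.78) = -5.94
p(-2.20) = 13.76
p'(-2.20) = -15.82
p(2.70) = 19.78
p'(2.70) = 18.28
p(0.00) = -4.21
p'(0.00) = -0.51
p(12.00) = 490.79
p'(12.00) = 83.01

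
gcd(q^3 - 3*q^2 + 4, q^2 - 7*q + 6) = 1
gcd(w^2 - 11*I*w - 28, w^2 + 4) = 1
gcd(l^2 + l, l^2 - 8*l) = l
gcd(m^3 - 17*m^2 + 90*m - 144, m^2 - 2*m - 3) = m - 3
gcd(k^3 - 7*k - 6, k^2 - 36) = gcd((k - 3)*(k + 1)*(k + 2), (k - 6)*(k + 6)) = 1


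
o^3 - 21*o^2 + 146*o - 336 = (o - 8)*(o - 7)*(o - 6)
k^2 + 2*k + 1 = (k + 1)^2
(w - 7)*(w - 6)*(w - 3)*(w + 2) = w^4 - 14*w^3 + 49*w^2 + 36*w - 252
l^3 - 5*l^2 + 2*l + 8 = (l - 4)*(l - 2)*(l + 1)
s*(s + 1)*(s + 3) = s^3 + 4*s^2 + 3*s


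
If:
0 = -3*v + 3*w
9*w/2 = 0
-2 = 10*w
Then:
No Solution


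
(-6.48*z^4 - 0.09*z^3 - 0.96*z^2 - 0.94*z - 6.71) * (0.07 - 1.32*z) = 8.5536*z^5 - 0.3348*z^4 + 1.2609*z^3 + 1.1736*z^2 + 8.7914*z - 0.4697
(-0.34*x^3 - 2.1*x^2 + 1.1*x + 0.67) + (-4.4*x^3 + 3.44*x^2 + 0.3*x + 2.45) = -4.74*x^3 + 1.34*x^2 + 1.4*x + 3.12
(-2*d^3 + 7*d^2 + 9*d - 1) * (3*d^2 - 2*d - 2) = -6*d^5 + 25*d^4 + 17*d^3 - 35*d^2 - 16*d + 2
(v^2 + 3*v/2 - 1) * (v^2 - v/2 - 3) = v^4 + v^3 - 19*v^2/4 - 4*v + 3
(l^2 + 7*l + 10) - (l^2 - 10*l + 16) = 17*l - 6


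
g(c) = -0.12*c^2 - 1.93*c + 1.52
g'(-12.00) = 0.95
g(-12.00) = 7.40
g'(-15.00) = 1.67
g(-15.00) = 3.47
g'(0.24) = -1.99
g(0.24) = 1.05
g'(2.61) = -2.56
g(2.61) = -4.33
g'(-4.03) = -0.96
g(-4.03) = 7.35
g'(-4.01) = -0.97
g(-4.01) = 7.33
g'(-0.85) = -1.73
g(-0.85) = 3.07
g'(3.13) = -2.68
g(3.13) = -5.70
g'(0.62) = -2.08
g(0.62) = 0.28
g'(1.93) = -2.39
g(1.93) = -2.65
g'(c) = -0.24*c - 1.93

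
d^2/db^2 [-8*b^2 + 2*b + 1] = -16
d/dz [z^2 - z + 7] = 2*z - 1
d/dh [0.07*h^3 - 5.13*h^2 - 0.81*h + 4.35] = 0.21*h^2 - 10.26*h - 0.81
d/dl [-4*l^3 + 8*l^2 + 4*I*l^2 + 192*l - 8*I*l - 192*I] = -12*l^2 + 8*l*(2 + I) + 192 - 8*I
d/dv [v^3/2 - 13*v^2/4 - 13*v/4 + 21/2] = 3*v^2/2 - 13*v/2 - 13/4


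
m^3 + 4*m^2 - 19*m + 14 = (m - 2)*(m - 1)*(m + 7)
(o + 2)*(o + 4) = o^2 + 6*o + 8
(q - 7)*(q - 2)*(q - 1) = q^3 - 10*q^2 + 23*q - 14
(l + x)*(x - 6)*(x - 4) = l*x^2 - 10*l*x + 24*l + x^3 - 10*x^2 + 24*x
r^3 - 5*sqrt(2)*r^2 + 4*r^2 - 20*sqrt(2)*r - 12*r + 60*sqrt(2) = (r - 2)*(r + 6)*(r - 5*sqrt(2))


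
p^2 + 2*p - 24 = (p - 4)*(p + 6)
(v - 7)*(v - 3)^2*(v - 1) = v^4 - 14*v^3 + 64*v^2 - 114*v + 63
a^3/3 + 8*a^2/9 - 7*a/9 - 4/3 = (a/3 + 1/3)*(a - 4/3)*(a + 3)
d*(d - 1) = d^2 - d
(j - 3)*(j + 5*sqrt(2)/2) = j^2 - 3*j + 5*sqrt(2)*j/2 - 15*sqrt(2)/2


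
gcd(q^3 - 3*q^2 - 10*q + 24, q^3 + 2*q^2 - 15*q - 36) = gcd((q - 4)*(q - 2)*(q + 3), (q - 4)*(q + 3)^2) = q^2 - q - 12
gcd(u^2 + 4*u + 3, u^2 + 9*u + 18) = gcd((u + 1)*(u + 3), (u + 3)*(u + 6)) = u + 3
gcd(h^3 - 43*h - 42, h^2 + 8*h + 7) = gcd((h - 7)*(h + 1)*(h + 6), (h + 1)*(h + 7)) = h + 1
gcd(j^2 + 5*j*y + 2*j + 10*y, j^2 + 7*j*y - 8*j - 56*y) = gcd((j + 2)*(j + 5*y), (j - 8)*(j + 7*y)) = 1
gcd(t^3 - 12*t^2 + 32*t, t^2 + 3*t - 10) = 1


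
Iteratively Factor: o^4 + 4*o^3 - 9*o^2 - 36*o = (o + 3)*(o^3 + o^2 - 12*o) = (o - 3)*(o + 3)*(o^2 + 4*o) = o*(o - 3)*(o + 3)*(o + 4)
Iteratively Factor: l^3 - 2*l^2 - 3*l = (l - 3)*(l^2 + l) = (l - 3)*(l + 1)*(l)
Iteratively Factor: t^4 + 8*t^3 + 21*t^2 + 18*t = (t)*(t^3 + 8*t^2 + 21*t + 18) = t*(t + 3)*(t^2 + 5*t + 6) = t*(t + 2)*(t + 3)*(t + 3)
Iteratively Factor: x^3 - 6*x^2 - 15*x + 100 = (x + 4)*(x^2 - 10*x + 25) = (x - 5)*(x + 4)*(x - 5)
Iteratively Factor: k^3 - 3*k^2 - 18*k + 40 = (k + 4)*(k^2 - 7*k + 10) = (k - 2)*(k + 4)*(k - 5)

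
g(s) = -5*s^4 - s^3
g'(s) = -20*s^3 - 3*s^2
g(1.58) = -35.10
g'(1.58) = -86.38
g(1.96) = -81.32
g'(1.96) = -162.12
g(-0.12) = 0.00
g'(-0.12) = -0.01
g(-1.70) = -36.85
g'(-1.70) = 89.59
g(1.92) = -75.03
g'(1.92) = -152.62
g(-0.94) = -3.07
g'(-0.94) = 13.96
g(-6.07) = -6564.08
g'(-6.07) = 4362.44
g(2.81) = -333.93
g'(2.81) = -467.45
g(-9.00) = -32076.00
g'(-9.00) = 14337.00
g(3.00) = -432.00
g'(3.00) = -567.00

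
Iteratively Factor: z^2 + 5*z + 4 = (z + 4)*(z + 1)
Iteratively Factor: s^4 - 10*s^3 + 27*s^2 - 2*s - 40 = (s - 2)*(s^3 - 8*s^2 + 11*s + 20) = (s - 4)*(s - 2)*(s^2 - 4*s - 5) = (s - 4)*(s - 2)*(s + 1)*(s - 5)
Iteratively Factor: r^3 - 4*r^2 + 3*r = (r - 1)*(r^2 - 3*r) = r*(r - 1)*(r - 3)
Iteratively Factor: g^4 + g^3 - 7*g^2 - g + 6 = (g - 1)*(g^3 + 2*g^2 - 5*g - 6) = (g - 1)*(g + 3)*(g^2 - g - 2) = (g - 1)*(g + 1)*(g + 3)*(g - 2)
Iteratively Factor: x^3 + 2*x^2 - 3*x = (x - 1)*(x^2 + 3*x) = (x - 1)*(x + 3)*(x)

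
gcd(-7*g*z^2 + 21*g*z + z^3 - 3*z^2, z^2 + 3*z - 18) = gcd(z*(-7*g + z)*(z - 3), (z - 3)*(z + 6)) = z - 3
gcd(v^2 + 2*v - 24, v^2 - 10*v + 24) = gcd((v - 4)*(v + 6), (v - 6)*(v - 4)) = v - 4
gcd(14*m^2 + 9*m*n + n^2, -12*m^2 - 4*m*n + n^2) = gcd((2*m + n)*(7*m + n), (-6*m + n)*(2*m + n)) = 2*m + n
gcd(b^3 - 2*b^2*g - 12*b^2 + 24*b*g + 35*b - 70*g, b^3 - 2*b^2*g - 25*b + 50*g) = b^2 - 2*b*g - 5*b + 10*g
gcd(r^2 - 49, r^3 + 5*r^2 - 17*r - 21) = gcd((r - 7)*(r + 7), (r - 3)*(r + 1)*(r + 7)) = r + 7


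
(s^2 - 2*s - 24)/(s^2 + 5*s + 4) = (s - 6)/(s + 1)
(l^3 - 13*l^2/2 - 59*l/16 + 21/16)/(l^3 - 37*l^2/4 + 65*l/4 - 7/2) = (l + 3/4)/(l - 2)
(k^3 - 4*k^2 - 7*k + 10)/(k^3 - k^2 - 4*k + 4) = (k - 5)/(k - 2)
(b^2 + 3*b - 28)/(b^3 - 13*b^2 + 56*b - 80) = (b + 7)/(b^2 - 9*b + 20)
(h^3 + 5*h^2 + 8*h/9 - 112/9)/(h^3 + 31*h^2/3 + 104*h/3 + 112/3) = (h - 4/3)/(h + 4)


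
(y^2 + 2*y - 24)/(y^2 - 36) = (y - 4)/(y - 6)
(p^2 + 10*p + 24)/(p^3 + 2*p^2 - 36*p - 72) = (p + 4)/(p^2 - 4*p - 12)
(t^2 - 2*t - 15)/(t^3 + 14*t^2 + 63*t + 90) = (t - 5)/(t^2 + 11*t + 30)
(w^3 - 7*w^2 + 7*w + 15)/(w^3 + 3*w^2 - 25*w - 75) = (w^2 - 2*w - 3)/(w^2 + 8*w + 15)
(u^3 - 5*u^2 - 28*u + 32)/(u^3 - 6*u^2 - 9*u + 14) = (u^2 - 4*u - 32)/(u^2 - 5*u - 14)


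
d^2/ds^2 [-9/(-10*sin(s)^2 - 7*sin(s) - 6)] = 9*(-400*sin(s)^4 - 210*sin(s)^3 + 791*sin(s)^2 + 462*sin(s) - 22)/(10*sin(s)^2 + 7*sin(s) + 6)^3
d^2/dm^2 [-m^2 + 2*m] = -2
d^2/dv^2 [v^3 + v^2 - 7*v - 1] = 6*v + 2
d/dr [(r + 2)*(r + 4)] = 2*r + 6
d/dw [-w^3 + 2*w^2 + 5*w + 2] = -3*w^2 + 4*w + 5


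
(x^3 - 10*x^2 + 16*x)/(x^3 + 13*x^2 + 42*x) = (x^2 - 10*x + 16)/(x^2 + 13*x + 42)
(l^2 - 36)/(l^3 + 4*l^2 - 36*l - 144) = 1/(l + 4)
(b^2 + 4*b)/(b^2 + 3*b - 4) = b/(b - 1)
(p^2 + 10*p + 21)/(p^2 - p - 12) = (p + 7)/(p - 4)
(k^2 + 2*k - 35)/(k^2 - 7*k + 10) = (k + 7)/(k - 2)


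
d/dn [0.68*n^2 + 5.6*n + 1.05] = 1.36*n + 5.6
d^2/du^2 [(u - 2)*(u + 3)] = 2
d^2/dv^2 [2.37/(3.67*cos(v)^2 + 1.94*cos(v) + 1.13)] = (-127.685172*(1 - cos(v)^2)^2 - 50.621778*cos(v)^3 - 33.44781*cos(v)^2 + 106.43907*cos(v) + 125.867382)/(3.67*cos(v)^2 + 1.94*cos(v) + 1.13)^3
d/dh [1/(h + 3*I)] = -1/(h + 3*I)^2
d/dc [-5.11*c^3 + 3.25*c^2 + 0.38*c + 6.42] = -15.33*c^2 + 6.5*c + 0.38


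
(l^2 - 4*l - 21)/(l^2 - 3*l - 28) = (l + 3)/(l + 4)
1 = 1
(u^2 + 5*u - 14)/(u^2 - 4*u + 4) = (u + 7)/(u - 2)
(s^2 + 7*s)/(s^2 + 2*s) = (s + 7)/(s + 2)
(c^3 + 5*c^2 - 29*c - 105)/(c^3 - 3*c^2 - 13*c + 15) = (c + 7)/(c - 1)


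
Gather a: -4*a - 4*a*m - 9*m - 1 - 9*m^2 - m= a*(-4*m - 4) - 9*m^2 - 10*m - 1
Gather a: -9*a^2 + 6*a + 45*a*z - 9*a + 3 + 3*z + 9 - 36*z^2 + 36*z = -9*a^2 + a*(45*z - 3) - 36*z^2 + 39*z + 12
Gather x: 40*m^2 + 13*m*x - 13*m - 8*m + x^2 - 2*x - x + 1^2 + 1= 40*m^2 - 21*m + x^2 + x*(13*m - 3) + 2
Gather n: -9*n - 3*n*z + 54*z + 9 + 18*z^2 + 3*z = n*(-3*z - 9) + 18*z^2 + 57*z + 9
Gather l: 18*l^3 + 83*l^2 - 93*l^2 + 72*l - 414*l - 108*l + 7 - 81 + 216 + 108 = 18*l^3 - 10*l^2 - 450*l + 250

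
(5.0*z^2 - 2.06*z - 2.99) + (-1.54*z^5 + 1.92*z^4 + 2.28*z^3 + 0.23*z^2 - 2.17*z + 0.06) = -1.54*z^5 + 1.92*z^4 + 2.28*z^3 + 5.23*z^2 - 4.23*z - 2.93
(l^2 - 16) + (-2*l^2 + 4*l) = -l^2 + 4*l - 16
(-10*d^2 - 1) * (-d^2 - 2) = 10*d^4 + 21*d^2 + 2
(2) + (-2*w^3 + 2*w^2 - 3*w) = -2*w^3 + 2*w^2 - 3*w + 2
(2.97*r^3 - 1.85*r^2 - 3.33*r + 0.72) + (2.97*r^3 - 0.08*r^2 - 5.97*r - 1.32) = 5.94*r^3 - 1.93*r^2 - 9.3*r - 0.6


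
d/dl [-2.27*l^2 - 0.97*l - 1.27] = -4.54*l - 0.97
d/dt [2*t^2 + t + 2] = 4*t + 1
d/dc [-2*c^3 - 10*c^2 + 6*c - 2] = -6*c^2 - 20*c + 6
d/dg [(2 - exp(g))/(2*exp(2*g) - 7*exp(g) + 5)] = ((exp(g) - 2)*(4*exp(g) - 7) - 2*exp(2*g) + 7*exp(g) - 5)*exp(g)/(2*exp(2*g) - 7*exp(g) + 5)^2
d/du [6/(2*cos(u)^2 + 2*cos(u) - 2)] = 3*(2*cos(u) + 1)*sin(u)/(-sin(u)^2 + cos(u))^2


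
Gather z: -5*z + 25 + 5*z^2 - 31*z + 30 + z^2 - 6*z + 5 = 6*z^2 - 42*z + 60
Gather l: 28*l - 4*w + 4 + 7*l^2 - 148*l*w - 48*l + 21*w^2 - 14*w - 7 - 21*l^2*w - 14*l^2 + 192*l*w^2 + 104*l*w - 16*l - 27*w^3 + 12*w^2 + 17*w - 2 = l^2*(-21*w - 7) + l*(192*w^2 - 44*w - 36) - 27*w^3 + 33*w^2 - w - 5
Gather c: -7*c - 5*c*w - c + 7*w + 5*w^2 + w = c*(-5*w - 8) + 5*w^2 + 8*w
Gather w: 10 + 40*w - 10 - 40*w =0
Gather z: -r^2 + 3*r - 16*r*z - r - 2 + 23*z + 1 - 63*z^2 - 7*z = -r^2 + 2*r - 63*z^2 + z*(16 - 16*r) - 1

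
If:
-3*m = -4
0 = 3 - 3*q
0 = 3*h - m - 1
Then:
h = 7/9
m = 4/3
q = 1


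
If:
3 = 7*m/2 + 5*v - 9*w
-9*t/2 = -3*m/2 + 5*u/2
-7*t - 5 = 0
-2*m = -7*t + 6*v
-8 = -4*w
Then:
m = 151/11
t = -5/7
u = 3666/385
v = -119/22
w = 2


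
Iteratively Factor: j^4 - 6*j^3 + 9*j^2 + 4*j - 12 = (j + 1)*(j^3 - 7*j^2 + 16*j - 12) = (j - 2)*(j + 1)*(j^2 - 5*j + 6) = (j - 3)*(j - 2)*(j + 1)*(j - 2)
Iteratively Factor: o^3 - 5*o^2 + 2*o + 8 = (o + 1)*(o^2 - 6*o + 8) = (o - 2)*(o + 1)*(o - 4)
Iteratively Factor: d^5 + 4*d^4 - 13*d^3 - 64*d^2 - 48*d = (d + 3)*(d^4 + d^3 - 16*d^2 - 16*d) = (d + 1)*(d + 3)*(d^3 - 16*d) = (d - 4)*(d + 1)*(d + 3)*(d^2 + 4*d) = d*(d - 4)*(d + 1)*(d + 3)*(d + 4)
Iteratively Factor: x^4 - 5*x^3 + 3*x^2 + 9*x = (x - 3)*(x^3 - 2*x^2 - 3*x) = x*(x - 3)*(x^2 - 2*x - 3) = x*(x - 3)^2*(x + 1)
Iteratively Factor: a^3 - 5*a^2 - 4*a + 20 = (a - 5)*(a^2 - 4) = (a - 5)*(a + 2)*(a - 2)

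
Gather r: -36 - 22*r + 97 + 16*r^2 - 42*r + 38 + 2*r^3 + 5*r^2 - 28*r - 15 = 2*r^3 + 21*r^2 - 92*r + 84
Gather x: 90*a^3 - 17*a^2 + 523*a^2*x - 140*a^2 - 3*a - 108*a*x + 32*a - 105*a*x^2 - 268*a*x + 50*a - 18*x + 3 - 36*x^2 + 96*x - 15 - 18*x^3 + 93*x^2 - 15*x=90*a^3 - 157*a^2 + 79*a - 18*x^3 + x^2*(57 - 105*a) + x*(523*a^2 - 376*a + 63) - 12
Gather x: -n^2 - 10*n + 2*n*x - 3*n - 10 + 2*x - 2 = -n^2 - 13*n + x*(2*n + 2) - 12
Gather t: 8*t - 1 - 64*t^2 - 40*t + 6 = -64*t^2 - 32*t + 5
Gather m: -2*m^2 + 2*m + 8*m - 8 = -2*m^2 + 10*m - 8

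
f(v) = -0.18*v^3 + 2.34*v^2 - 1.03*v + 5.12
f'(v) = -0.54*v^2 + 4.68*v - 1.03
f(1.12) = 6.65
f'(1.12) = 3.53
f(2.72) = 16.01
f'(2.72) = 7.70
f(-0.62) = 6.70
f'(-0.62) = -4.14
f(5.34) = 38.94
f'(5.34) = 8.56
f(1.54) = 8.43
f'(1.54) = 4.90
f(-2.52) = 25.46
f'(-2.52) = -16.25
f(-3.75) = 51.38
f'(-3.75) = -26.17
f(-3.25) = 39.36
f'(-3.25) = -21.94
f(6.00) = 44.30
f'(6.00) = 7.61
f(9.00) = 54.17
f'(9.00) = -2.65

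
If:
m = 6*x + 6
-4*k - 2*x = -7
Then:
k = 7/4 - x/2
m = 6*x + 6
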